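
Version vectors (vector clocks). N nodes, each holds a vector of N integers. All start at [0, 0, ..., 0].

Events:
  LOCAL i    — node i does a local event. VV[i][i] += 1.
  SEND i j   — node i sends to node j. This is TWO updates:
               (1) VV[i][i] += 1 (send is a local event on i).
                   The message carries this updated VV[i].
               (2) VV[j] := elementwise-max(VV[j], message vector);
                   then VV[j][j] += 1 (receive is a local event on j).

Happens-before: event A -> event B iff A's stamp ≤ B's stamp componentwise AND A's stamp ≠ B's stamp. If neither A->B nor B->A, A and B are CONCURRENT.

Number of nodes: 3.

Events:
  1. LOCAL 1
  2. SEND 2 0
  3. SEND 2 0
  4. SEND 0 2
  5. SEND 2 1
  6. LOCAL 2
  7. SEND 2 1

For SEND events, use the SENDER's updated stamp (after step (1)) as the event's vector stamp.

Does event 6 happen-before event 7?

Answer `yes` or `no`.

Answer: yes

Derivation:
Initial: VV[0]=[0, 0, 0]
Initial: VV[1]=[0, 0, 0]
Initial: VV[2]=[0, 0, 0]
Event 1: LOCAL 1: VV[1][1]++ -> VV[1]=[0, 1, 0]
Event 2: SEND 2->0: VV[2][2]++ -> VV[2]=[0, 0, 1], msg_vec=[0, 0, 1]; VV[0]=max(VV[0],msg_vec) then VV[0][0]++ -> VV[0]=[1, 0, 1]
Event 3: SEND 2->0: VV[2][2]++ -> VV[2]=[0, 0, 2], msg_vec=[0, 0, 2]; VV[0]=max(VV[0],msg_vec) then VV[0][0]++ -> VV[0]=[2, 0, 2]
Event 4: SEND 0->2: VV[0][0]++ -> VV[0]=[3, 0, 2], msg_vec=[3, 0, 2]; VV[2]=max(VV[2],msg_vec) then VV[2][2]++ -> VV[2]=[3, 0, 3]
Event 5: SEND 2->1: VV[2][2]++ -> VV[2]=[3, 0, 4], msg_vec=[3, 0, 4]; VV[1]=max(VV[1],msg_vec) then VV[1][1]++ -> VV[1]=[3, 2, 4]
Event 6: LOCAL 2: VV[2][2]++ -> VV[2]=[3, 0, 5]
Event 7: SEND 2->1: VV[2][2]++ -> VV[2]=[3, 0, 6], msg_vec=[3, 0, 6]; VV[1]=max(VV[1],msg_vec) then VV[1][1]++ -> VV[1]=[3, 3, 6]
Event 6 stamp: [3, 0, 5]
Event 7 stamp: [3, 0, 6]
[3, 0, 5] <= [3, 0, 6]? True. Equal? False. Happens-before: True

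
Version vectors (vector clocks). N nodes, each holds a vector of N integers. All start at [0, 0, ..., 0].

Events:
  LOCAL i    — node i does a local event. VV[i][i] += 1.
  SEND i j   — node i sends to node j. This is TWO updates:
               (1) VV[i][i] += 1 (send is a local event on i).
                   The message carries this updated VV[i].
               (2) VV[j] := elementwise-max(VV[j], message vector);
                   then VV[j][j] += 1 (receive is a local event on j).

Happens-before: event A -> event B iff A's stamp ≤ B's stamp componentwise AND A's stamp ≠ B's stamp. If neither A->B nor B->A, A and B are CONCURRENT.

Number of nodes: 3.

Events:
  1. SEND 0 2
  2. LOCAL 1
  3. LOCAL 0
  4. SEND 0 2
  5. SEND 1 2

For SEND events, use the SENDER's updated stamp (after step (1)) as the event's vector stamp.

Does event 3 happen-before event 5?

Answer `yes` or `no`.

Answer: no

Derivation:
Initial: VV[0]=[0, 0, 0]
Initial: VV[1]=[0, 0, 0]
Initial: VV[2]=[0, 0, 0]
Event 1: SEND 0->2: VV[0][0]++ -> VV[0]=[1, 0, 0], msg_vec=[1, 0, 0]; VV[2]=max(VV[2],msg_vec) then VV[2][2]++ -> VV[2]=[1, 0, 1]
Event 2: LOCAL 1: VV[1][1]++ -> VV[1]=[0, 1, 0]
Event 3: LOCAL 0: VV[0][0]++ -> VV[0]=[2, 0, 0]
Event 4: SEND 0->2: VV[0][0]++ -> VV[0]=[3, 0, 0], msg_vec=[3, 0, 0]; VV[2]=max(VV[2],msg_vec) then VV[2][2]++ -> VV[2]=[3, 0, 2]
Event 5: SEND 1->2: VV[1][1]++ -> VV[1]=[0, 2, 0], msg_vec=[0, 2, 0]; VV[2]=max(VV[2],msg_vec) then VV[2][2]++ -> VV[2]=[3, 2, 3]
Event 3 stamp: [2, 0, 0]
Event 5 stamp: [0, 2, 0]
[2, 0, 0] <= [0, 2, 0]? False. Equal? False. Happens-before: False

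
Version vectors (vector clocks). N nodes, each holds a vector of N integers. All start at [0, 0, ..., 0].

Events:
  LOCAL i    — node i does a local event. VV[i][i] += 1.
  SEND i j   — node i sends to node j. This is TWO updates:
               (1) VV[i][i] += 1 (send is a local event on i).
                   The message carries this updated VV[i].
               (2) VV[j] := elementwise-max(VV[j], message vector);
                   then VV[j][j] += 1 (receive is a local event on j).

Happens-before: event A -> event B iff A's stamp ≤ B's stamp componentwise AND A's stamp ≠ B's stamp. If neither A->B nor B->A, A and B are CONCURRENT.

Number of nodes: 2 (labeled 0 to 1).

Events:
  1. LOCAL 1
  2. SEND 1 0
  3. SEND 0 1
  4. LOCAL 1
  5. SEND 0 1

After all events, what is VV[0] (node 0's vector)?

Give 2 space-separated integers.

Initial: VV[0]=[0, 0]
Initial: VV[1]=[0, 0]
Event 1: LOCAL 1: VV[1][1]++ -> VV[1]=[0, 1]
Event 2: SEND 1->0: VV[1][1]++ -> VV[1]=[0, 2], msg_vec=[0, 2]; VV[0]=max(VV[0],msg_vec) then VV[0][0]++ -> VV[0]=[1, 2]
Event 3: SEND 0->1: VV[0][0]++ -> VV[0]=[2, 2], msg_vec=[2, 2]; VV[1]=max(VV[1],msg_vec) then VV[1][1]++ -> VV[1]=[2, 3]
Event 4: LOCAL 1: VV[1][1]++ -> VV[1]=[2, 4]
Event 5: SEND 0->1: VV[0][0]++ -> VV[0]=[3, 2], msg_vec=[3, 2]; VV[1]=max(VV[1],msg_vec) then VV[1][1]++ -> VV[1]=[3, 5]
Final vectors: VV[0]=[3, 2]; VV[1]=[3, 5]

Answer: 3 2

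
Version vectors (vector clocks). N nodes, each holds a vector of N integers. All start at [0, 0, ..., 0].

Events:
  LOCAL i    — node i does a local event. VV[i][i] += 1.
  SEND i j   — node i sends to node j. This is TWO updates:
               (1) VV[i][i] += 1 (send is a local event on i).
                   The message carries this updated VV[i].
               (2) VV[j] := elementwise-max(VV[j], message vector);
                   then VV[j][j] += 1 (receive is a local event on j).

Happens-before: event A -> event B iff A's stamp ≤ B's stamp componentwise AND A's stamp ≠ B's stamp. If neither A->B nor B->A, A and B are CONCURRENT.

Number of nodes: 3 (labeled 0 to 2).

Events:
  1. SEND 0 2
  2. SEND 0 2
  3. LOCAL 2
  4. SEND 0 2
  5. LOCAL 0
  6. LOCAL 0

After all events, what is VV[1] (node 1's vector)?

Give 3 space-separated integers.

Initial: VV[0]=[0, 0, 0]
Initial: VV[1]=[0, 0, 0]
Initial: VV[2]=[0, 0, 0]
Event 1: SEND 0->2: VV[0][0]++ -> VV[0]=[1, 0, 0], msg_vec=[1, 0, 0]; VV[2]=max(VV[2],msg_vec) then VV[2][2]++ -> VV[2]=[1, 0, 1]
Event 2: SEND 0->2: VV[0][0]++ -> VV[0]=[2, 0, 0], msg_vec=[2, 0, 0]; VV[2]=max(VV[2],msg_vec) then VV[2][2]++ -> VV[2]=[2, 0, 2]
Event 3: LOCAL 2: VV[2][2]++ -> VV[2]=[2, 0, 3]
Event 4: SEND 0->2: VV[0][0]++ -> VV[0]=[3, 0, 0], msg_vec=[3, 0, 0]; VV[2]=max(VV[2],msg_vec) then VV[2][2]++ -> VV[2]=[3, 0, 4]
Event 5: LOCAL 0: VV[0][0]++ -> VV[0]=[4, 0, 0]
Event 6: LOCAL 0: VV[0][0]++ -> VV[0]=[5, 0, 0]
Final vectors: VV[0]=[5, 0, 0]; VV[1]=[0, 0, 0]; VV[2]=[3, 0, 4]

Answer: 0 0 0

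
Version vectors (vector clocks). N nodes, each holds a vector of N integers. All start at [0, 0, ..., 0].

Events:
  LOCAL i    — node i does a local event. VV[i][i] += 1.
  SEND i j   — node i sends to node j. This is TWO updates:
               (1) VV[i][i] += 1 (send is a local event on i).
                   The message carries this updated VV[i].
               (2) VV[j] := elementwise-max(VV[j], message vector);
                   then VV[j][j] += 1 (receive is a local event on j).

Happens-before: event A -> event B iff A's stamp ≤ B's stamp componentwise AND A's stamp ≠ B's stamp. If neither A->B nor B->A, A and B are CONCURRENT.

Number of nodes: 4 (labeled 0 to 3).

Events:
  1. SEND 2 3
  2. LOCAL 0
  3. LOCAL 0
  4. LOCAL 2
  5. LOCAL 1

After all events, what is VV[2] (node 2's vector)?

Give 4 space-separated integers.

Initial: VV[0]=[0, 0, 0, 0]
Initial: VV[1]=[0, 0, 0, 0]
Initial: VV[2]=[0, 0, 0, 0]
Initial: VV[3]=[0, 0, 0, 0]
Event 1: SEND 2->3: VV[2][2]++ -> VV[2]=[0, 0, 1, 0], msg_vec=[0, 0, 1, 0]; VV[3]=max(VV[3],msg_vec) then VV[3][3]++ -> VV[3]=[0, 0, 1, 1]
Event 2: LOCAL 0: VV[0][0]++ -> VV[0]=[1, 0, 0, 0]
Event 3: LOCAL 0: VV[0][0]++ -> VV[0]=[2, 0, 0, 0]
Event 4: LOCAL 2: VV[2][2]++ -> VV[2]=[0, 0, 2, 0]
Event 5: LOCAL 1: VV[1][1]++ -> VV[1]=[0, 1, 0, 0]
Final vectors: VV[0]=[2, 0, 0, 0]; VV[1]=[0, 1, 0, 0]; VV[2]=[0, 0, 2, 0]; VV[3]=[0, 0, 1, 1]

Answer: 0 0 2 0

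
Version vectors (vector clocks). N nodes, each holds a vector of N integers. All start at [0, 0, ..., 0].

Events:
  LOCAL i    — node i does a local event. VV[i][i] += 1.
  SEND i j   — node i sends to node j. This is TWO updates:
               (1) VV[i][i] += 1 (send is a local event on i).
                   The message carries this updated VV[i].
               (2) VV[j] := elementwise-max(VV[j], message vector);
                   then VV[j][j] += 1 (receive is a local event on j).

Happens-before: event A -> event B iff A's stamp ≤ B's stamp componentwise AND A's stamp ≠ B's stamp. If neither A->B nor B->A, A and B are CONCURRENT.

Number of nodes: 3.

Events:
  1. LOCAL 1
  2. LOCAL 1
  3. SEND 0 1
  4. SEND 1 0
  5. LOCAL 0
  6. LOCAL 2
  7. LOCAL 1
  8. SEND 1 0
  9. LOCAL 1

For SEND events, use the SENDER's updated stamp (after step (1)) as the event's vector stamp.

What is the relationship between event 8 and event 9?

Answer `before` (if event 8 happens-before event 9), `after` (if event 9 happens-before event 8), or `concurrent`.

Answer: before

Derivation:
Initial: VV[0]=[0, 0, 0]
Initial: VV[1]=[0, 0, 0]
Initial: VV[2]=[0, 0, 0]
Event 1: LOCAL 1: VV[1][1]++ -> VV[1]=[0, 1, 0]
Event 2: LOCAL 1: VV[1][1]++ -> VV[1]=[0, 2, 0]
Event 3: SEND 0->1: VV[0][0]++ -> VV[0]=[1, 0, 0], msg_vec=[1, 0, 0]; VV[1]=max(VV[1],msg_vec) then VV[1][1]++ -> VV[1]=[1, 3, 0]
Event 4: SEND 1->0: VV[1][1]++ -> VV[1]=[1, 4, 0], msg_vec=[1, 4, 0]; VV[0]=max(VV[0],msg_vec) then VV[0][0]++ -> VV[0]=[2, 4, 0]
Event 5: LOCAL 0: VV[0][0]++ -> VV[0]=[3, 4, 0]
Event 6: LOCAL 2: VV[2][2]++ -> VV[2]=[0, 0, 1]
Event 7: LOCAL 1: VV[1][1]++ -> VV[1]=[1, 5, 0]
Event 8: SEND 1->0: VV[1][1]++ -> VV[1]=[1, 6, 0], msg_vec=[1, 6, 0]; VV[0]=max(VV[0],msg_vec) then VV[0][0]++ -> VV[0]=[4, 6, 0]
Event 9: LOCAL 1: VV[1][1]++ -> VV[1]=[1, 7, 0]
Event 8 stamp: [1, 6, 0]
Event 9 stamp: [1, 7, 0]
[1, 6, 0] <= [1, 7, 0]? True
[1, 7, 0] <= [1, 6, 0]? False
Relation: before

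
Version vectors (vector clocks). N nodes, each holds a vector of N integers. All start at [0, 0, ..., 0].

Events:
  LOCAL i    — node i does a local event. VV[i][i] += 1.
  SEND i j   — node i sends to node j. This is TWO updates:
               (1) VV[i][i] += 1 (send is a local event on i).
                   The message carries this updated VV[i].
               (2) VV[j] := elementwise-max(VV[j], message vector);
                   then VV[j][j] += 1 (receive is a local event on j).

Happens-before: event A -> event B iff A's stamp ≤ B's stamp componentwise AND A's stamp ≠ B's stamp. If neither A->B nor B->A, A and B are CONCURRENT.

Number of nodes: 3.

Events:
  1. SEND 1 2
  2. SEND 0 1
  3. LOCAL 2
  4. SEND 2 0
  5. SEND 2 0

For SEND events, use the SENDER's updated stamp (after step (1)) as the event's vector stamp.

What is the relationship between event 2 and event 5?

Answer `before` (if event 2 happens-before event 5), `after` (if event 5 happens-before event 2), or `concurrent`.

Answer: concurrent

Derivation:
Initial: VV[0]=[0, 0, 0]
Initial: VV[1]=[0, 0, 0]
Initial: VV[2]=[0, 0, 0]
Event 1: SEND 1->2: VV[1][1]++ -> VV[1]=[0, 1, 0], msg_vec=[0, 1, 0]; VV[2]=max(VV[2],msg_vec) then VV[2][2]++ -> VV[2]=[0, 1, 1]
Event 2: SEND 0->1: VV[0][0]++ -> VV[0]=[1, 0, 0], msg_vec=[1, 0, 0]; VV[1]=max(VV[1],msg_vec) then VV[1][1]++ -> VV[1]=[1, 2, 0]
Event 3: LOCAL 2: VV[2][2]++ -> VV[2]=[0, 1, 2]
Event 4: SEND 2->0: VV[2][2]++ -> VV[2]=[0, 1, 3], msg_vec=[0, 1, 3]; VV[0]=max(VV[0],msg_vec) then VV[0][0]++ -> VV[0]=[2, 1, 3]
Event 5: SEND 2->0: VV[2][2]++ -> VV[2]=[0, 1, 4], msg_vec=[0, 1, 4]; VV[0]=max(VV[0],msg_vec) then VV[0][0]++ -> VV[0]=[3, 1, 4]
Event 2 stamp: [1, 0, 0]
Event 5 stamp: [0, 1, 4]
[1, 0, 0] <= [0, 1, 4]? False
[0, 1, 4] <= [1, 0, 0]? False
Relation: concurrent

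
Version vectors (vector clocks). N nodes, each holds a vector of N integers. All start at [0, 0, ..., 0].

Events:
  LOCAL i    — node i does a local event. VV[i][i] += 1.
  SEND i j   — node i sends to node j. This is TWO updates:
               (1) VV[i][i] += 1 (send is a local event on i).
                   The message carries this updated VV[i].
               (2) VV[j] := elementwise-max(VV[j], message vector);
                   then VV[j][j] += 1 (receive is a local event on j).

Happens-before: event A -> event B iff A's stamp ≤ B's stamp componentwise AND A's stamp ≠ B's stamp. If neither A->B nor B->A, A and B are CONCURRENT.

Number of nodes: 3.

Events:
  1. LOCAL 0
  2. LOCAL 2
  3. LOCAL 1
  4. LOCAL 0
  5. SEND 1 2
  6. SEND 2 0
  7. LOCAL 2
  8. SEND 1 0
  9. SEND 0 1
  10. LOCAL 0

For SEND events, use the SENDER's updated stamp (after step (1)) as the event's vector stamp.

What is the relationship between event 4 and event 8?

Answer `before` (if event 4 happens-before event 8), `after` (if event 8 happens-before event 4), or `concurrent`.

Initial: VV[0]=[0, 0, 0]
Initial: VV[1]=[0, 0, 0]
Initial: VV[2]=[0, 0, 0]
Event 1: LOCAL 0: VV[0][0]++ -> VV[0]=[1, 0, 0]
Event 2: LOCAL 2: VV[2][2]++ -> VV[2]=[0, 0, 1]
Event 3: LOCAL 1: VV[1][1]++ -> VV[1]=[0, 1, 0]
Event 4: LOCAL 0: VV[0][0]++ -> VV[0]=[2, 0, 0]
Event 5: SEND 1->2: VV[1][1]++ -> VV[1]=[0, 2, 0], msg_vec=[0, 2, 0]; VV[2]=max(VV[2],msg_vec) then VV[2][2]++ -> VV[2]=[0, 2, 2]
Event 6: SEND 2->0: VV[2][2]++ -> VV[2]=[0, 2, 3], msg_vec=[0, 2, 3]; VV[0]=max(VV[0],msg_vec) then VV[0][0]++ -> VV[0]=[3, 2, 3]
Event 7: LOCAL 2: VV[2][2]++ -> VV[2]=[0, 2, 4]
Event 8: SEND 1->0: VV[1][1]++ -> VV[1]=[0, 3, 0], msg_vec=[0, 3, 0]; VV[0]=max(VV[0],msg_vec) then VV[0][0]++ -> VV[0]=[4, 3, 3]
Event 9: SEND 0->1: VV[0][0]++ -> VV[0]=[5, 3, 3], msg_vec=[5, 3, 3]; VV[1]=max(VV[1],msg_vec) then VV[1][1]++ -> VV[1]=[5, 4, 3]
Event 10: LOCAL 0: VV[0][0]++ -> VV[0]=[6, 3, 3]
Event 4 stamp: [2, 0, 0]
Event 8 stamp: [0, 3, 0]
[2, 0, 0] <= [0, 3, 0]? False
[0, 3, 0] <= [2, 0, 0]? False
Relation: concurrent

Answer: concurrent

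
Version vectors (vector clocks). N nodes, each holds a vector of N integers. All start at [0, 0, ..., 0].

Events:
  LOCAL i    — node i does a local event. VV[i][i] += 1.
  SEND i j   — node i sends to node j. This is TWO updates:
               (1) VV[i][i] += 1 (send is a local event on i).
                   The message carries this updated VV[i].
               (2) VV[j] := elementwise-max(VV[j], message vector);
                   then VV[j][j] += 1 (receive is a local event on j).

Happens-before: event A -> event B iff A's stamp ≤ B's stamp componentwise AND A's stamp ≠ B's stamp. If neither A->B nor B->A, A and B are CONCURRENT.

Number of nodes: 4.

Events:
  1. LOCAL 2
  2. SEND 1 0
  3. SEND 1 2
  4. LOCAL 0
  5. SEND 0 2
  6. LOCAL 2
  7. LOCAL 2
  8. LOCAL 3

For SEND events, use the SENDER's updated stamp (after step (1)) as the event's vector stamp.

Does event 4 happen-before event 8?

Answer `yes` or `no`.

Initial: VV[0]=[0, 0, 0, 0]
Initial: VV[1]=[0, 0, 0, 0]
Initial: VV[2]=[0, 0, 0, 0]
Initial: VV[3]=[0, 0, 0, 0]
Event 1: LOCAL 2: VV[2][2]++ -> VV[2]=[0, 0, 1, 0]
Event 2: SEND 1->0: VV[1][1]++ -> VV[1]=[0, 1, 0, 0], msg_vec=[0, 1, 0, 0]; VV[0]=max(VV[0],msg_vec) then VV[0][0]++ -> VV[0]=[1, 1, 0, 0]
Event 3: SEND 1->2: VV[1][1]++ -> VV[1]=[0, 2, 0, 0], msg_vec=[0, 2, 0, 0]; VV[2]=max(VV[2],msg_vec) then VV[2][2]++ -> VV[2]=[0, 2, 2, 0]
Event 4: LOCAL 0: VV[0][0]++ -> VV[0]=[2, 1, 0, 0]
Event 5: SEND 0->2: VV[0][0]++ -> VV[0]=[3, 1, 0, 0], msg_vec=[3, 1, 0, 0]; VV[2]=max(VV[2],msg_vec) then VV[2][2]++ -> VV[2]=[3, 2, 3, 0]
Event 6: LOCAL 2: VV[2][2]++ -> VV[2]=[3, 2, 4, 0]
Event 7: LOCAL 2: VV[2][2]++ -> VV[2]=[3, 2, 5, 0]
Event 8: LOCAL 3: VV[3][3]++ -> VV[3]=[0, 0, 0, 1]
Event 4 stamp: [2, 1, 0, 0]
Event 8 stamp: [0, 0, 0, 1]
[2, 1, 0, 0] <= [0, 0, 0, 1]? False. Equal? False. Happens-before: False

Answer: no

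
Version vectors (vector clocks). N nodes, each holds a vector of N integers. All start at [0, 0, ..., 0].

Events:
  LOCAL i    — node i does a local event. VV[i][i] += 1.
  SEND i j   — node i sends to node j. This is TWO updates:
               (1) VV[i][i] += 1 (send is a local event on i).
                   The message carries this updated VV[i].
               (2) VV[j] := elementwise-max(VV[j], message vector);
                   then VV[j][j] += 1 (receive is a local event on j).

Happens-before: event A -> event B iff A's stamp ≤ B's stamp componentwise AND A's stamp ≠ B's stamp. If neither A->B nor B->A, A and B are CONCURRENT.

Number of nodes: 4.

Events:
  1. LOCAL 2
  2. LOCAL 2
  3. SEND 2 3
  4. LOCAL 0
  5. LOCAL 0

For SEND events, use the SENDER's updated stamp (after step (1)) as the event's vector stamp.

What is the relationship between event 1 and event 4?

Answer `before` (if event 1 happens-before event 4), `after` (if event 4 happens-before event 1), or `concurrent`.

Initial: VV[0]=[0, 0, 0, 0]
Initial: VV[1]=[0, 0, 0, 0]
Initial: VV[2]=[0, 0, 0, 0]
Initial: VV[3]=[0, 0, 0, 0]
Event 1: LOCAL 2: VV[2][2]++ -> VV[2]=[0, 0, 1, 0]
Event 2: LOCAL 2: VV[2][2]++ -> VV[2]=[0, 0, 2, 0]
Event 3: SEND 2->3: VV[2][2]++ -> VV[2]=[0, 0, 3, 0], msg_vec=[0, 0, 3, 0]; VV[3]=max(VV[3],msg_vec) then VV[3][3]++ -> VV[3]=[0, 0, 3, 1]
Event 4: LOCAL 0: VV[0][0]++ -> VV[0]=[1, 0, 0, 0]
Event 5: LOCAL 0: VV[0][0]++ -> VV[0]=[2, 0, 0, 0]
Event 1 stamp: [0, 0, 1, 0]
Event 4 stamp: [1, 0, 0, 0]
[0, 0, 1, 0] <= [1, 0, 0, 0]? False
[1, 0, 0, 0] <= [0, 0, 1, 0]? False
Relation: concurrent

Answer: concurrent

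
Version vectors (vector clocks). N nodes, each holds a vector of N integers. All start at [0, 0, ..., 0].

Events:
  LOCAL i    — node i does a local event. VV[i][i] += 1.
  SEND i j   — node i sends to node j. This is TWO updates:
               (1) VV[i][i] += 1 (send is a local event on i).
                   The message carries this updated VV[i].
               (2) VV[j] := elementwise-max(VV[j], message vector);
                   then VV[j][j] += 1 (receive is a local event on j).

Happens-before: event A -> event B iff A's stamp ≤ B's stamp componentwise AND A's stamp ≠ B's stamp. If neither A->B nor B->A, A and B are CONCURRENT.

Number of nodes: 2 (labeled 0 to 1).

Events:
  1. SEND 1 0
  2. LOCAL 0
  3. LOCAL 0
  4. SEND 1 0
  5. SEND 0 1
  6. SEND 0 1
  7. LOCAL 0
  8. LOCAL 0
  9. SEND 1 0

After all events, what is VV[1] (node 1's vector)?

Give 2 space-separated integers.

Initial: VV[0]=[0, 0]
Initial: VV[1]=[0, 0]
Event 1: SEND 1->0: VV[1][1]++ -> VV[1]=[0, 1], msg_vec=[0, 1]; VV[0]=max(VV[0],msg_vec) then VV[0][0]++ -> VV[0]=[1, 1]
Event 2: LOCAL 0: VV[0][0]++ -> VV[0]=[2, 1]
Event 3: LOCAL 0: VV[0][0]++ -> VV[0]=[3, 1]
Event 4: SEND 1->0: VV[1][1]++ -> VV[1]=[0, 2], msg_vec=[0, 2]; VV[0]=max(VV[0],msg_vec) then VV[0][0]++ -> VV[0]=[4, 2]
Event 5: SEND 0->1: VV[0][0]++ -> VV[0]=[5, 2], msg_vec=[5, 2]; VV[1]=max(VV[1],msg_vec) then VV[1][1]++ -> VV[1]=[5, 3]
Event 6: SEND 0->1: VV[0][0]++ -> VV[0]=[6, 2], msg_vec=[6, 2]; VV[1]=max(VV[1],msg_vec) then VV[1][1]++ -> VV[1]=[6, 4]
Event 7: LOCAL 0: VV[0][0]++ -> VV[0]=[7, 2]
Event 8: LOCAL 0: VV[0][0]++ -> VV[0]=[8, 2]
Event 9: SEND 1->0: VV[1][1]++ -> VV[1]=[6, 5], msg_vec=[6, 5]; VV[0]=max(VV[0],msg_vec) then VV[0][0]++ -> VV[0]=[9, 5]
Final vectors: VV[0]=[9, 5]; VV[1]=[6, 5]

Answer: 6 5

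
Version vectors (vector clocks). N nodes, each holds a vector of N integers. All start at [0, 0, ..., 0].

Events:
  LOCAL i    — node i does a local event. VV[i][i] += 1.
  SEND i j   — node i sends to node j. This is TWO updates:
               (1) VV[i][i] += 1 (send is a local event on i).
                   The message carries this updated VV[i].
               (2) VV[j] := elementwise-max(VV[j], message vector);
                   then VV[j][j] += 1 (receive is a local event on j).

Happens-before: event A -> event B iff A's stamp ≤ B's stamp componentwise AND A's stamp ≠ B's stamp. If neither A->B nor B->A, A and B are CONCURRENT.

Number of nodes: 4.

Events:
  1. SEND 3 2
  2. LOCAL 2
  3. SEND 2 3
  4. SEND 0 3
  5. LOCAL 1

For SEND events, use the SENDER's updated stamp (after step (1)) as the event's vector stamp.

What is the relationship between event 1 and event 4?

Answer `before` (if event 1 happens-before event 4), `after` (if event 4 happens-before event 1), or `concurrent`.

Initial: VV[0]=[0, 0, 0, 0]
Initial: VV[1]=[0, 0, 0, 0]
Initial: VV[2]=[0, 0, 0, 0]
Initial: VV[3]=[0, 0, 0, 0]
Event 1: SEND 3->2: VV[3][3]++ -> VV[3]=[0, 0, 0, 1], msg_vec=[0, 0, 0, 1]; VV[2]=max(VV[2],msg_vec) then VV[2][2]++ -> VV[2]=[0, 0, 1, 1]
Event 2: LOCAL 2: VV[2][2]++ -> VV[2]=[0, 0, 2, 1]
Event 3: SEND 2->3: VV[2][2]++ -> VV[2]=[0, 0, 3, 1], msg_vec=[0, 0, 3, 1]; VV[3]=max(VV[3],msg_vec) then VV[3][3]++ -> VV[3]=[0, 0, 3, 2]
Event 4: SEND 0->3: VV[0][0]++ -> VV[0]=[1, 0, 0, 0], msg_vec=[1, 0, 0, 0]; VV[3]=max(VV[3],msg_vec) then VV[3][3]++ -> VV[3]=[1, 0, 3, 3]
Event 5: LOCAL 1: VV[1][1]++ -> VV[1]=[0, 1, 0, 0]
Event 1 stamp: [0, 0, 0, 1]
Event 4 stamp: [1, 0, 0, 0]
[0, 0, 0, 1] <= [1, 0, 0, 0]? False
[1, 0, 0, 0] <= [0, 0, 0, 1]? False
Relation: concurrent

Answer: concurrent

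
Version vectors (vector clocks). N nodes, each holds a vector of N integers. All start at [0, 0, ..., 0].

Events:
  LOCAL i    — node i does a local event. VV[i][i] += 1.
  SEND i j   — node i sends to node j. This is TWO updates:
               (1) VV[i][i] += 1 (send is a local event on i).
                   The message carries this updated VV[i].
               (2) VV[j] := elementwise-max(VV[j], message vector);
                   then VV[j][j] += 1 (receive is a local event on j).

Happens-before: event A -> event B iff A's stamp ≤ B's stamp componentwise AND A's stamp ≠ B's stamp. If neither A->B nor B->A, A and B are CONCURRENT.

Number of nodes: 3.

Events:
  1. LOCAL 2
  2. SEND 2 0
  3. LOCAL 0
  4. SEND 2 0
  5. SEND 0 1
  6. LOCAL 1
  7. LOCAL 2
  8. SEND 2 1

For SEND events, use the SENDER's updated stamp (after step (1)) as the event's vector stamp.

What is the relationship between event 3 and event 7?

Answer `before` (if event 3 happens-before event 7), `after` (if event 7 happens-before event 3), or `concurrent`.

Initial: VV[0]=[0, 0, 0]
Initial: VV[1]=[0, 0, 0]
Initial: VV[2]=[0, 0, 0]
Event 1: LOCAL 2: VV[2][2]++ -> VV[2]=[0, 0, 1]
Event 2: SEND 2->0: VV[2][2]++ -> VV[2]=[0, 0, 2], msg_vec=[0, 0, 2]; VV[0]=max(VV[0],msg_vec) then VV[0][0]++ -> VV[0]=[1, 0, 2]
Event 3: LOCAL 0: VV[0][0]++ -> VV[0]=[2, 0, 2]
Event 4: SEND 2->0: VV[2][2]++ -> VV[2]=[0, 0, 3], msg_vec=[0, 0, 3]; VV[0]=max(VV[0],msg_vec) then VV[0][0]++ -> VV[0]=[3, 0, 3]
Event 5: SEND 0->1: VV[0][0]++ -> VV[0]=[4, 0, 3], msg_vec=[4, 0, 3]; VV[1]=max(VV[1],msg_vec) then VV[1][1]++ -> VV[1]=[4, 1, 3]
Event 6: LOCAL 1: VV[1][1]++ -> VV[1]=[4, 2, 3]
Event 7: LOCAL 2: VV[2][2]++ -> VV[2]=[0, 0, 4]
Event 8: SEND 2->1: VV[2][2]++ -> VV[2]=[0, 0, 5], msg_vec=[0, 0, 5]; VV[1]=max(VV[1],msg_vec) then VV[1][1]++ -> VV[1]=[4, 3, 5]
Event 3 stamp: [2, 0, 2]
Event 7 stamp: [0, 0, 4]
[2, 0, 2] <= [0, 0, 4]? False
[0, 0, 4] <= [2, 0, 2]? False
Relation: concurrent

Answer: concurrent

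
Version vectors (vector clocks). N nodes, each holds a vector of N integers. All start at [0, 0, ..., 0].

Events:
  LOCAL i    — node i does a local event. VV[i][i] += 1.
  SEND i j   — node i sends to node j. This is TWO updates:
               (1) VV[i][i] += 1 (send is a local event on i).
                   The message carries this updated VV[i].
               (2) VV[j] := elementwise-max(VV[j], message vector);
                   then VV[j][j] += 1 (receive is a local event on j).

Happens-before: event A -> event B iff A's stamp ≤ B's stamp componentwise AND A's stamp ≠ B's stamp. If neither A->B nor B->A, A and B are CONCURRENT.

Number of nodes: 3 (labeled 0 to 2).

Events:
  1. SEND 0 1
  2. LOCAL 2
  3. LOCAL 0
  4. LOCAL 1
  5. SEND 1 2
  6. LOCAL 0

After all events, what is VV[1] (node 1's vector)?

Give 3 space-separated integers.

Initial: VV[0]=[0, 0, 0]
Initial: VV[1]=[0, 0, 0]
Initial: VV[2]=[0, 0, 0]
Event 1: SEND 0->1: VV[0][0]++ -> VV[0]=[1, 0, 0], msg_vec=[1, 0, 0]; VV[1]=max(VV[1],msg_vec) then VV[1][1]++ -> VV[1]=[1, 1, 0]
Event 2: LOCAL 2: VV[2][2]++ -> VV[2]=[0, 0, 1]
Event 3: LOCAL 0: VV[0][0]++ -> VV[0]=[2, 0, 0]
Event 4: LOCAL 1: VV[1][1]++ -> VV[1]=[1, 2, 0]
Event 5: SEND 1->2: VV[1][1]++ -> VV[1]=[1, 3, 0], msg_vec=[1, 3, 0]; VV[2]=max(VV[2],msg_vec) then VV[2][2]++ -> VV[2]=[1, 3, 2]
Event 6: LOCAL 0: VV[0][0]++ -> VV[0]=[3, 0, 0]
Final vectors: VV[0]=[3, 0, 0]; VV[1]=[1, 3, 0]; VV[2]=[1, 3, 2]

Answer: 1 3 0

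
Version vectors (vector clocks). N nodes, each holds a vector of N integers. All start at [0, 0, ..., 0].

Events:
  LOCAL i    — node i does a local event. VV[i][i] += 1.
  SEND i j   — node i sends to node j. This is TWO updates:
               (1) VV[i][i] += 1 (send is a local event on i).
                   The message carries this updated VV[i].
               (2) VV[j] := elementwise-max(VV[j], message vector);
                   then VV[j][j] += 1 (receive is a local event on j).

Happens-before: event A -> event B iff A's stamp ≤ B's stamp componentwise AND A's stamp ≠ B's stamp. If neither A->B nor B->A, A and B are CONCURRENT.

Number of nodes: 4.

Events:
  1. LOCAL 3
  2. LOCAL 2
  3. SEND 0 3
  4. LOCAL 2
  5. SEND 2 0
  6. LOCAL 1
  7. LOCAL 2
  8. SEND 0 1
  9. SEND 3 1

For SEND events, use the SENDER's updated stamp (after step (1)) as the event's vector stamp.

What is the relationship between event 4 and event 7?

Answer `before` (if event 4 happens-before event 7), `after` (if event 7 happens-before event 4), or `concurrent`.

Answer: before

Derivation:
Initial: VV[0]=[0, 0, 0, 0]
Initial: VV[1]=[0, 0, 0, 0]
Initial: VV[2]=[0, 0, 0, 0]
Initial: VV[3]=[0, 0, 0, 0]
Event 1: LOCAL 3: VV[3][3]++ -> VV[3]=[0, 0, 0, 1]
Event 2: LOCAL 2: VV[2][2]++ -> VV[2]=[0, 0, 1, 0]
Event 3: SEND 0->3: VV[0][0]++ -> VV[0]=[1, 0, 0, 0], msg_vec=[1, 0, 0, 0]; VV[3]=max(VV[3],msg_vec) then VV[3][3]++ -> VV[3]=[1, 0, 0, 2]
Event 4: LOCAL 2: VV[2][2]++ -> VV[2]=[0, 0, 2, 0]
Event 5: SEND 2->0: VV[2][2]++ -> VV[2]=[0, 0, 3, 0], msg_vec=[0, 0, 3, 0]; VV[0]=max(VV[0],msg_vec) then VV[0][0]++ -> VV[0]=[2, 0, 3, 0]
Event 6: LOCAL 1: VV[1][1]++ -> VV[1]=[0, 1, 0, 0]
Event 7: LOCAL 2: VV[2][2]++ -> VV[2]=[0, 0, 4, 0]
Event 8: SEND 0->1: VV[0][0]++ -> VV[0]=[3, 0, 3, 0], msg_vec=[3, 0, 3, 0]; VV[1]=max(VV[1],msg_vec) then VV[1][1]++ -> VV[1]=[3, 2, 3, 0]
Event 9: SEND 3->1: VV[3][3]++ -> VV[3]=[1, 0, 0, 3], msg_vec=[1, 0, 0, 3]; VV[1]=max(VV[1],msg_vec) then VV[1][1]++ -> VV[1]=[3, 3, 3, 3]
Event 4 stamp: [0, 0, 2, 0]
Event 7 stamp: [0, 0, 4, 0]
[0, 0, 2, 0] <= [0, 0, 4, 0]? True
[0, 0, 4, 0] <= [0, 0, 2, 0]? False
Relation: before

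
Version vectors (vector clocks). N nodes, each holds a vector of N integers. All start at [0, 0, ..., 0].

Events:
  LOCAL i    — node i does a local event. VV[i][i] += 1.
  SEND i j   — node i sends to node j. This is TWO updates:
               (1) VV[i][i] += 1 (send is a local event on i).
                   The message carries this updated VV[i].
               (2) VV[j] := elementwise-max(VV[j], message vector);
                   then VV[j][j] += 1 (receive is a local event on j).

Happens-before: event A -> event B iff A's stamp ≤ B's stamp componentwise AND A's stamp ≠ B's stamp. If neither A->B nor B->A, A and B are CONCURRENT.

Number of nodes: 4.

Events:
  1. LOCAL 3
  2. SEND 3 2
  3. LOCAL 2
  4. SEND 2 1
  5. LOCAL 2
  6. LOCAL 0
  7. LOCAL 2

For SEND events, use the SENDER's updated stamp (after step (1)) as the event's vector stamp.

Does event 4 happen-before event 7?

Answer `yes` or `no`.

Answer: yes

Derivation:
Initial: VV[0]=[0, 0, 0, 0]
Initial: VV[1]=[0, 0, 0, 0]
Initial: VV[2]=[0, 0, 0, 0]
Initial: VV[3]=[0, 0, 0, 0]
Event 1: LOCAL 3: VV[3][3]++ -> VV[3]=[0, 0, 0, 1]
Event 2: SEND 3->2: VV[3][3]++ -> VV[3]=[0, 0, 0, 2], msg_vec=[0, 0, 0, 2]; VV[2]=max(VV[2],msg_vec) then VV[2][2]++ -> VV[2]=[0, 0, 1, 2]
Event 3: LOCAL 2: VV[2][2]++ -> VV[2]=[0, 0, 2, 2]
Event 4: SEND 2->1: VV[2][2]++ -> VV[2]=[0, 0, 3, 2], msg_vec=[0, 0, 3, 2]; VV[1]=max(VV[1],msg_vec) then VV[1][1]++ -> VV[1]=[0, 1, 3, 2]
Event 5: LOCAL 2: VV[2][2]++ -> VV[2]=[0, 0, 4, 2]
Event 6: LOCAL 0: VV[0][0]++ -> VV[0]=[1, 0, 0, 0]
Event 7: LOCAL 2: VV[2][2]++ -> VV[2]=[0, 0, 5, 2]
Event 4 stamp: [0, 0, 3, 2]
Event 7 stamp: [0, 0, 5, 2]
[0, 0, 3, 2] <= [0, 0, 5, 2]? True. Equal? False. Happens-before: True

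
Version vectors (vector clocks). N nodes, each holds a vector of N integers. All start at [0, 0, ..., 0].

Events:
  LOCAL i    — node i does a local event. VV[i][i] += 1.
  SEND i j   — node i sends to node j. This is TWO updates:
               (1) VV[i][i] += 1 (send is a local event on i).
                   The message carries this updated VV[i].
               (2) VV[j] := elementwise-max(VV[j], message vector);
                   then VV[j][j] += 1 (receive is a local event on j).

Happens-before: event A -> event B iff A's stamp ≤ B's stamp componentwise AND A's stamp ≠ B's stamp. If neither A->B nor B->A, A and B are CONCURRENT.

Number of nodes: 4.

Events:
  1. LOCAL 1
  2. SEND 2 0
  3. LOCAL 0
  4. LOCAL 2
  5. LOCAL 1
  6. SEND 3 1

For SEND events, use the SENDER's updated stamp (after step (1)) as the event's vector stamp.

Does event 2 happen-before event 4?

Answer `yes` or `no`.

Initial: VV[0]=[0, 0, 0, 0]
Initial: VV[1]=[0, 0, 0, 0]
Initial: VV[2]=[0, 0, 0, 0]
Initial: VV[3]=[0, 0, 0, 0]
Event 1: LOCAL 1: VV[1][1]++ -> VV[1]=[0, 1, 0, 0]
Event 2: SEND 2->0: VV[2][2]++ -> VV[2]=[0, 0, 1, 0], msg_vec=[0, 0, 1, 0]; VV[0]=max(VV[0],msg_vec) then VV[0][0]++ -> VV[0]=[1, 0, 1, 0]
Event 3: LOCAL 0: VV[0][0]++ -> VV[0]=[2, 0, 1, 0]
Event 4: LOCAL 2: VV[2][2]++ -> VV[2]=[0, 0, 2, 0]
Event 5: LOCAL 1: VV[1][1]++ -> VV[1]=[0, 2, 0, 0]
Event 6: SEND 3->1: VV[3][3]++ -> VV[3]=[0, 0, 0, 1], msg_vec=[0, 0, 0, 1]; VV[1]=max(VV[1],msg_vec) then VV[1][1]++ -> VV[1]=[0, 3, 0, 1]
Event 2 stamp: [0, 0, 1, 0]
Event 4 stamp: [0, 0, 2, 0]
[0, 0, 1, 0] <= [0, 0, 2, 0]? True. Equal? False. Happens-before: True

Answer: yes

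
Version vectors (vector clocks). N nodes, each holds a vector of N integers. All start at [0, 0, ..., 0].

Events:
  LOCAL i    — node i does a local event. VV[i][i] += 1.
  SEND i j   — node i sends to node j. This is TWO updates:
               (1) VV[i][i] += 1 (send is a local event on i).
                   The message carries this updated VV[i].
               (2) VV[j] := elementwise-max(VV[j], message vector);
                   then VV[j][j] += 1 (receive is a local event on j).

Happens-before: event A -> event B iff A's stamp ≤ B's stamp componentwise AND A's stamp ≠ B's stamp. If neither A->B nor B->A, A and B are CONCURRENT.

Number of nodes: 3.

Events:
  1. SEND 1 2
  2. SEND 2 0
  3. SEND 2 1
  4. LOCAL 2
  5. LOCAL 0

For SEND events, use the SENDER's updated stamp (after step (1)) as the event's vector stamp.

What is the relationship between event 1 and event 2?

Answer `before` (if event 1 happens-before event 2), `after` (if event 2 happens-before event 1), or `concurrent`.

Initial: VV[0]=[0, 0, 0]
Initial: VV[1]=[0, 0, 0]
Initial: VV[2]=[0, 0, 0]
Event 1: SEND 1->2: VV[1][1]++ -> VV[1]=[0, 1, 0], msg_vec=[0, 1, 0]; VV[2]=max(VV[2],msg_vec) then VV[2][2]++ -> VV[2]=[0, 1, 1]
Event 2: SEND 2->0: VV[2][2]++ -> VV[2]=[0, 1, 2], msg_vec=[0, 1, 2]; VV[0]=max(VV[0],msg_vec) then VV[0][0]++ -> VV[0]=[1, 1, 2]
Event 3: SEND 2->1: VV[2][2]++ -> VV[2]=[0, 1, 3], msg_vec=[0, 1, 3]; VV[1]=max(VV[1],msg_vec) then VV[1][1]++ -> VV[1]=[0, 2, 3]
Event 4: LOCAL 2: VV[2][2]++ -> VV[2]=[0, 1, 4]
Event 5: LOCAL 0: VV[0][0]++ -> VV[0]=[2, 1, 2]
Event 1 stamp: [0, 1, 0]
Event 2 stamp: [0, 1, 2]
[0, 1, 0] <= [0, 1, 2]? True
[0, 1, 2] <= [0, 1, 0]? False
Relation: before

Answer: before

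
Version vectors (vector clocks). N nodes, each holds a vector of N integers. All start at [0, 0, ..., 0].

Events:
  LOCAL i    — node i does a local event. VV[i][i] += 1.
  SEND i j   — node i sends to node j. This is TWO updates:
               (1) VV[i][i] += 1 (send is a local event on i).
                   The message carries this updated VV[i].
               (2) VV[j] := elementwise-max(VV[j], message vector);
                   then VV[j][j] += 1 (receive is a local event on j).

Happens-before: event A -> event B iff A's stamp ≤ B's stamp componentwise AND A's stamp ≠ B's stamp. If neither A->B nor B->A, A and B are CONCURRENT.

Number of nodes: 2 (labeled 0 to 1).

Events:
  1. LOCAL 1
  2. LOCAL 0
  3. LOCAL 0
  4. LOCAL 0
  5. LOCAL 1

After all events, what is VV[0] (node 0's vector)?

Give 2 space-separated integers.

Initial: VV[0]=[0, 0]
Initial: VV[1]=[0, 0]
Event 1: LOCAL 1: VV[1][1]++ -> VV[1]=[0, 1]
Event 2: LOCAL 0: VV[0][0]++ -> VV[0]=[1, 0]
Event 3: LOCAL 0: VV[0][0]++ -> VV[0]=[2, 0]
Event 4: LOCAL 0: VV[0][0]++ -> VV[0]=[3, 0]
Event 5: LOCAL 1: VV[1][1]++ -> VV[1]=[0, 2]
Final vectors: VV[0]=[3, 0]; VV[1]=[0, 2]

Answer: 3 0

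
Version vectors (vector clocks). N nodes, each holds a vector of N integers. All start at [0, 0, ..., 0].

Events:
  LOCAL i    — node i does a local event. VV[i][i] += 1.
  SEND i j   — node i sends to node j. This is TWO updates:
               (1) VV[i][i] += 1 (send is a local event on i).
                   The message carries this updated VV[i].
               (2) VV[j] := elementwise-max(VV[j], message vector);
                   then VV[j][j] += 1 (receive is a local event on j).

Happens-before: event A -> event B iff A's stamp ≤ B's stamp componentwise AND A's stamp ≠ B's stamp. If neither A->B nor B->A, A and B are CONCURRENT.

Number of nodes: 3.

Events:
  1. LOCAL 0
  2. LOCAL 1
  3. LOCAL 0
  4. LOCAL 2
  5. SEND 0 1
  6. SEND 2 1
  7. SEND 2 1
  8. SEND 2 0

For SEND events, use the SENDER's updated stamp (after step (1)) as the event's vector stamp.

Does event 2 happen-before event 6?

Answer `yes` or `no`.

Initial: VV[0]=[0, 0, 0]
Initial: VV[1]=[0, 0, 0]
Initial: VV[2]=[0, 0, 0]
Event 1: LOCAL 0: VV[0][0]++ -> VV[0]=[1, 0, 0]
Event 2: LOCAL 1: VV[1][1]++ -> VV[1]=[0, 1, 0]
Event 3: LOCAL 0: VV[0][0]++ -> VV[0]=[2, 0, 0]
Event 4: LOCAL 2: VV[2][2]++ -> VV[2]=[0, 0, 1]
Event 5: SEND 0->1: VV[0][0]++ -> VV[0]=[3, 0, 0], msg_vec=[3, 0, 0]; VV[1]=max(VV[1],msg_vec) then VV[1][1]++ -> VV[1]=[3, 2, 0]
Event 6: SEND 2->1: VV[2][2]++ -> VV[2]=[0, 0, 2], msg_vec=[0, 0, 2]; VV[1]=max(VV[1],msg_vec) then VV[1][1]++ -> VV[1]=[3, 3, 2]
Event 7: SEND 2->1: VV[2][2]++ -> VV[2]=[0, 0, 3], msg_vec=[0, 0, 3]; VV[1]=max(VV[1],msg_vec) then VV[1][1]++ -> VV[1]=[3, 4, 3]
Event 8: SEND 2->0: VV[2][2]++ -> VV[2]=[0, 0, 4], msg_vec=[0, 0, 4]; VV[0]=max(VV[0],msg_vec) then VV[0][0]++ -> VV[0]=[4, 0, 4]
Event 2 stamp: [0, 1, 0]
Event 6 stamp: [0, 0, 2]
[0, 1, 0] <= [0, 0, 2]? False. Equal? False. Happens-before: False

Answer: no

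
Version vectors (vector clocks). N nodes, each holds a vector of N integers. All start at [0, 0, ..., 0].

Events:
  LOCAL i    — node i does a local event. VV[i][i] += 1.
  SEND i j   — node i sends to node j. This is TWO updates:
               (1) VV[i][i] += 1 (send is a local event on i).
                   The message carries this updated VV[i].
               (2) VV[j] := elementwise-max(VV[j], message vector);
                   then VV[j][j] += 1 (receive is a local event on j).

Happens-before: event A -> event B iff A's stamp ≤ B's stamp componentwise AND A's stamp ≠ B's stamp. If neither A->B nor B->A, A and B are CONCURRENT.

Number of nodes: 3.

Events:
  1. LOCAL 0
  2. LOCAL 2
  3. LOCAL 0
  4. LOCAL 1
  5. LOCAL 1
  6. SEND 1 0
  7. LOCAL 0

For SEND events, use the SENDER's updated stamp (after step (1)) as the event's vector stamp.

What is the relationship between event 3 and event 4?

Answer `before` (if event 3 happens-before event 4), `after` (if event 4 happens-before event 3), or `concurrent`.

Answer: concurrent

Derivation:
Initial: VV[0]=[0, 0, 0]
Initial: VV[1]=[0, 0, 0]
Initial: VV[2]=[0, 0, 0]
Event 1: LOCAL 0: VV[0][0]++ -> VV[0]=[1, 0, 0]
Event 2: LOCAL 2: VV[2][2]++ -> VV[2]=[0, 0, 1]
Event 3: LOCAL 0: VV[0][0]++ -> VV[0]=[2, 0, 0]
Event 4: LOCAL 1: VV[1][1]++ -> VV[1]=[0, 1, 0]
Event 5: LOCAL 1: VV[1][1]++ -> VV[1]=[0, 2, 0]
Event 6: SEND 1->0: VV[1][1]++ -> VV[1]=[0, 3, 0], msg_vec=[0, 3, 0]; VV[0]=max(VV[0],msg_vec) then VV[0][0]++ -> VV[0]=[3, 3, 0]
Event 7: LOCAL 0: VV[0][0]++ -> VV[0]=[4, 3, 0]
Event 3 stamp: [2, 0, 0]
Event 4 stamp: [0, 1, 0]
[2, 0, 0] <= [0, 1, 0]? False
[0, 1, 0] <= [2, 0, 0]? False
Relation: concurrent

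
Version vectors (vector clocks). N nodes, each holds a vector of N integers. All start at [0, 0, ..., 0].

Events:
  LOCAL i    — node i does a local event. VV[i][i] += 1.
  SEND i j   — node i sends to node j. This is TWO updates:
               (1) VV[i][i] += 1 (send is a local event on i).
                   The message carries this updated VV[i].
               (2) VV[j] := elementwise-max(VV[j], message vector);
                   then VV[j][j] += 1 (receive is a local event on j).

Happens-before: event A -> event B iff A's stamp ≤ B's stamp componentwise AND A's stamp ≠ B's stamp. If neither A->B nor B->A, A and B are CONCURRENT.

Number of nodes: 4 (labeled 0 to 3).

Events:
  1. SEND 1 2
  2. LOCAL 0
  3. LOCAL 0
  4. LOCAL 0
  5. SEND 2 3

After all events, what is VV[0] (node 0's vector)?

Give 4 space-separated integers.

Answer: 3 0 0 0

Derivation:
Initial: VV[0]=[0, 0, 0, 0]
Initial: VV[1]=[0, 0, 0, 0]
Initial: VV[2]=[0, 0, 0, 0]
Initial: VV[3]=[0, 0, 0, 0]
Event 1: SEND 1->2: VV[1][1]++ -> VV[1]=[0, 1, 0, 0], msg_vec=[0, 1, 0, 0]; VV[2]=max(VV[2],msg_vec) then VV[2][2]++ -> VV[2]=[0, 1, 1, 0]
Event 2: LOCAL 0: VV[0][0]++ -> VV[0]=[1, 0, 0, 0]
Event 3: LOCAL 0: VV[0][0]++ -> VV[0]=[2, 0, 0, 0]
Event 4: LOCAL 0: VV[0][0]++ -> VV[0]=[3, 0, 0, 0]
Event 5: SEND 2->3: VV[2][2]++ -> VV[2]=[0, 1, 2, 0], msg_vec=[0, 1, 2, 0]; VV[3]=max(VV[3],msg_vec) then VV[3][3]++ -> VV[3]=[0, 1, 2, 1]
Final vectors: VV[0]=[3, 0, 0, 0]; VV[1]=[0, 1, 0, 0]; VV[2]=[0, 1, 2, 0]; VV[3]=[0, 1, 2, 1]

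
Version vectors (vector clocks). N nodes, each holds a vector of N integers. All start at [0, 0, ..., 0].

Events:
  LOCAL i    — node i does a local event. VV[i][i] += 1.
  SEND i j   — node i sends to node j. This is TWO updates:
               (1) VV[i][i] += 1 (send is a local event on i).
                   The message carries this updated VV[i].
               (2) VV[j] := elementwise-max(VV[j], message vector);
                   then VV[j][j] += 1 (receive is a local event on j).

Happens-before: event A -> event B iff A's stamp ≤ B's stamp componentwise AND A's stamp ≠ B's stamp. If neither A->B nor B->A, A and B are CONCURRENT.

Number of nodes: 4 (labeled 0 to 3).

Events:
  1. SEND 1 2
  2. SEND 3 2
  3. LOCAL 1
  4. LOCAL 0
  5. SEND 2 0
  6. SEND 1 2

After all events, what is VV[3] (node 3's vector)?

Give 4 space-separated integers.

Answer: 0 0 0 1

Derivation:
Initial: VV[0]=[0, 0, 0, 0]
Initial: VV[1]=[0, 0, 0, 0]
Initial: VV[2]=[0, 0, 0, 0]
Initial: VV[3]=[0, 0, 0, 0]
Event 1: SEND 1->2: VV[1][1]++ -> VV[1]=[0, 1, 0, 0], msg_vec=[0, 1, 0, 0]; VV[2]=max(VV[2],msg_vec) then VV[2][2]++ -> VV[2]=[0, 1, 1, 0]
Event 2: SEND 3->2: VV[3][3]++ -> VV[3]=[0, 0, 0, 1], msg_vec=[0, 0, 0, 1]; VV[2]=max(VV[2],msg_vec) then VV[2][2]++ -> VV[2]=[0, 1, 2, 1]
Event 3: LOCAL 1: VV[1][1]++ -> VV[1]=[0, 2, 0, 0]
Event 4: LOCAL 0: VV[0][0]++ -> VV[0]=[1, 0, 0, 0]
Event 5: SEND 2->0: VV[2][2]++ -> VV[2]=[0, 1, 3, 1], msg_vec=[0, 1, 3, 1]; VV[0]=max(VV[0],msg_vec) then VV[0][0]++ -> VV[0]=[2, 1, 3, 1]
Event 6: SEND 1->2: VV[1][1]++ -> VV[1]=[0, 3, 0, 0], msg_vec=[0, 3, 0, 0]; VV[2]=max(VV[2],msg_vec) then VV[2][2]++ -> VV[2]=[0, 3, 4, 1]
Final vectors: VV[0]=[2, 1, 3, 1]; VV[1]=[0, 3, 0, 0]; VV[2]=[0, 3, 4, 1]; VV[3]=[0, 0, 0, 1]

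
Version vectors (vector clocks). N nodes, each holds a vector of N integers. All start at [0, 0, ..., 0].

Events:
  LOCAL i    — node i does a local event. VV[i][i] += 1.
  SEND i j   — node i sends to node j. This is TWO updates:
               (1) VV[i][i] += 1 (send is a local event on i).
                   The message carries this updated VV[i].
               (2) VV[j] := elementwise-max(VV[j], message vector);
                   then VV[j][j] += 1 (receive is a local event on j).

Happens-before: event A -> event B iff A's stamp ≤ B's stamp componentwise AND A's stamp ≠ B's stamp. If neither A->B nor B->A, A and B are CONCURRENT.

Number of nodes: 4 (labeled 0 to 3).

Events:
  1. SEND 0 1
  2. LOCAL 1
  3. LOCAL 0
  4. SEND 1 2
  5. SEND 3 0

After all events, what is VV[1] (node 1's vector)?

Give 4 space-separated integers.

Answer: 1 3 0 0

Derivation:
Initial: VV[0]=[0, 0, 0, 0]
Initial: VV[1]=[0, 0, 0, 0]
Initial: VV[2]=[0, 0, 0, 0]
Initial: VV[3]=[0, 0, 0, 0]
Event 1: SEND 0->1: VV[0][0]++ -> VV[0]=[1, 0, 0, 0], msg_vec=[1, 0, 0, 0]; VV[1]=max(VV[1],msg_vec) then VV[1][1]++ -> VV[1]=[1, 1, 0, 0]
Event 2: LOCAL 1: VV[1][1]++ -> VV[1]=[1, 2, 0, 0]
Event 3: LOCAL 0: VV[0][0]++ -> VV[0]=[2, 0, 0, 0]
Event 4: SEND 1->2: VV[1][1]++ -> VV[1]=[1, 3, 0, 0], msg_vec=[1, 3, 0, 0]; VV[2]=max(VV[2],msg_vec) then VV[2][2]++ -> VV[2]=[1, 3, 1, 0]
Event 5: SEND 3->0: VV[3][3]++ -> VV[3]=[0, 0, 0, 1], msg_vec=[0, 0, 0, 1]; VV[0]=max(VV[0],msg_vec) then VV[0][0]++ -> VV[0]=[3, 0, 0, 1]
Final vectors: VV[0]=[3, 0, 0, 1]; VV[1]=[1, 3, 0, 0]; VV[2]=[1, 3, 1, 0]; VV[3]=[0, 0, 0, 1]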